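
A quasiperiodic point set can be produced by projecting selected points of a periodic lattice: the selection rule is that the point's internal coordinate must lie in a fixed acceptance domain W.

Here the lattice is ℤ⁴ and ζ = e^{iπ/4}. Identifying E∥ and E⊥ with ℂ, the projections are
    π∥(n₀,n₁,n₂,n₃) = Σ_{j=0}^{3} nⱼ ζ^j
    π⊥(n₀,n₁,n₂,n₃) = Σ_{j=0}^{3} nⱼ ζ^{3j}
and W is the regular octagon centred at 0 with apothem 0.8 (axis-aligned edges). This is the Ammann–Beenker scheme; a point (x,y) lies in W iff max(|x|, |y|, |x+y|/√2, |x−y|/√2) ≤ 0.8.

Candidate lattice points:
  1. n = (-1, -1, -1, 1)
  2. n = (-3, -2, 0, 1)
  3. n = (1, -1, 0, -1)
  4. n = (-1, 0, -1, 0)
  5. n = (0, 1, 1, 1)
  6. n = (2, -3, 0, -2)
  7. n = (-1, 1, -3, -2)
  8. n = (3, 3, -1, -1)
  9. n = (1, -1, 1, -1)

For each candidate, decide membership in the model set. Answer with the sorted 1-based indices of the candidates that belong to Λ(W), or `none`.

π⊥(n) = n₀ + n₁ζ³ + n₂ζ⁶ + n₃ζ⁹ where ζ = e^{iπ/4}.
#1 (-1, -1, -1, 1): internal (0.414214, 1.000000); octagon support 1.000000 vs apothem 0.8 → ∉ W
#2 (-3, -2, 0, 1): internal (-0.878680, -0.707107); octagon support 1.121320 vs apothem 0.8 → ∉ W
#3 (1, -1, 0, -1): internal (1.000000, -1.414214); octagon support 1.707107 vs apothem 0.8 → ∉ W
#4 (-1, 0, -1, 0): internal (-1.000000, 1.000000); octagon support 1.414214 vs apothem 0.8 → ∉ W
#5 (0, 1, 1, 1): internal (0.000000, 0.414214); octagon support 0.414214 vs apothem 0.8 → ∈ W
#6 (2, -3, 0, -2): internal (2.707107, -3.535534); octagon support 4.414214 vs apothem 0.8 → ∉ W
#7 (-1, 1, -3, -2): internal (-3.121320, 2.292893); octagon support 3.828427 vs apothem 0.8 → ∉ W
#8 (3, 3, -1, -1): internal (0.171573, 2.414214); octagon support 2.414214 vs apothem 0.8 → ∉ W
#9 (1, -1, 1, -1): internal (1.000000, -2.414214); octagon support 2.414214 vs apothem 0.8 → ∉ W

5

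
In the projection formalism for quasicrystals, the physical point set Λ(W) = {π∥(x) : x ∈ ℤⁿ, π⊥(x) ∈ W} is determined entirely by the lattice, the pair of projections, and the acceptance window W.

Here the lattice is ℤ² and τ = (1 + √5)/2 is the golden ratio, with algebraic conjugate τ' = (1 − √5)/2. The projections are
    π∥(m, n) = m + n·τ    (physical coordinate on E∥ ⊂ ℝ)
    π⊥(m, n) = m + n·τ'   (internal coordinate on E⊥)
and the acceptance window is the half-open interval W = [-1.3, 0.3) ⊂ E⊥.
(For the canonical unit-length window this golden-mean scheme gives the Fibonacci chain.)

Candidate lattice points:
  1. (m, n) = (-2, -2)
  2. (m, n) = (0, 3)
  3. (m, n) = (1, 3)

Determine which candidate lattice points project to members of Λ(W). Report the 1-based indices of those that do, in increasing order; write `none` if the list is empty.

Numerically τ ≈ 1.618034 and τ' = −1/τ ≈ -0.618034.
#1 (-2,-2): internal coord -2 + (-2)·τ' = -0.763932; -0.763932 ∈ [-1.3, 0.3) → IN Λ
#2 (0,3): internal coord 0 + (3)·τ' = -1.854102; -1.854102 ∉ [-1.3, 0.3) → out
#3 (1,3): internal coord 1 + (3)·τ' = -0.854102; -0.854102 ∈ [-1.3, 0.3) → IN Λ

1, 3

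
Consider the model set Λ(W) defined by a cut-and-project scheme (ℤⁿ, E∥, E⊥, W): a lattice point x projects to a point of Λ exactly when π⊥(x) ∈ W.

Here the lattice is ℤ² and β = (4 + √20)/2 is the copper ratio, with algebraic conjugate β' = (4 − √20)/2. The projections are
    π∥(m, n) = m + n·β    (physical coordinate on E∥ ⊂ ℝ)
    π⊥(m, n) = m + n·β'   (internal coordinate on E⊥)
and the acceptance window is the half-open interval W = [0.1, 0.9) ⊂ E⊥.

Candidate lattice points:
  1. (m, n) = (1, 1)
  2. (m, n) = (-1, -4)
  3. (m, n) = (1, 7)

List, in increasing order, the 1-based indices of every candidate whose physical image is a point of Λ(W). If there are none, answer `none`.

1

Numerically β ≈ 4.236068 and β' = −1/β ≈ -0.236068.
#1 (1,1): internal coord 1 + (1)·β' = +0.763932; +0.763932 ∈ [0.1, 0.9) → IN Λ
#2 (-1,-4): internal coord -1 + (-4)·β' = -0.055728; -0.055728 ∉ [0.1, 0.9) → out
#3 (1,7): internal coord 1 + (7)·β' = -0.652476; -0.652476 ∉ [0.1, 0.9) → out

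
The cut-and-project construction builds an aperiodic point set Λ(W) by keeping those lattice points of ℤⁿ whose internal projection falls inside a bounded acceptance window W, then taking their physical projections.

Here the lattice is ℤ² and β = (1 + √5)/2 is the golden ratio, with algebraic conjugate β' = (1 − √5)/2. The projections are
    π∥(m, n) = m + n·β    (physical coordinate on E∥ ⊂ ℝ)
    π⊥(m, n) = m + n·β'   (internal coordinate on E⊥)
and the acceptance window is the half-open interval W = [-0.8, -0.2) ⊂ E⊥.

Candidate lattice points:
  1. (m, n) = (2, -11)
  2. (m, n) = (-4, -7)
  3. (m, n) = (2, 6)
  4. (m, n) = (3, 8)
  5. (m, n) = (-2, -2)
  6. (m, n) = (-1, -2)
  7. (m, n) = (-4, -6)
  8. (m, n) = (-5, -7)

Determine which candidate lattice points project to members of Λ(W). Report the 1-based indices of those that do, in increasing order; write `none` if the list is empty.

5, 7, 8

Compute β' = (1−√5)/2 = -0.6180, so π⊥(m,n) = m -0.6180·n.
candidate 1: (m,n)=(2,-11) → π∥ = 2-11·β ≈ -15.7984, π⊥ = 2-11·β' ≈ 8.7984 ∉ [-0.8, -0.2) ⇒ out
candidate 2: (m,n)=(-4,-7) → π∥ = -4-7·β ≈ -15.3262, π⊥ = -4-7·β' ≈ 0.3262 ∉ [-0.8, -0.2) ⇒ out
candidate 3: (m,n)=(2,6) → π∥ = 2+6·β ≈ 11.7082, π⊥ = 2+6·β' ≈ -1.7082 ∉ [-0.8, -0.2) ⇒ out
candidate 4: (m,n)=(3,8) → π∥ = 3+8·β ≈ 15.9443, π⊥ = 3+8·β' ≈ -1.9443 ∉ [-0.8, -0.2) ⇒ out
candidate 5: (m,n)=(-2,-2) → π∥ = -2-2·β ≈ -5.2361, π⊥ = -2-2·β' ≈ -0.7639 ∈ [-0.8, -0.2) ⇒ IN Λ
candidate 6: (m,n)=(-1,-2) → π∥ = -1-2·β ≈ -4.2361, π⊥ = -1-2·β' ≈ 0.2361 ∉ [-0.8, -0.2) ⇒ out
candidate 7: (m,n)=(-4,-6) → π∥ = -4-6·β ≈ -13.7082, π⊥ = -4-6·β' ≈ -0.2918 ∈ [-0.8, -0.2) ⇒ IN Λ
candidate 8: (m,n)=(-5,-7) → π∥ = -5-7·β ≈ -16.3262, π⊥ = -5-7·β' ≈ -0.6738 ∈ [-0.8, -0.2) ⇒ IN Λ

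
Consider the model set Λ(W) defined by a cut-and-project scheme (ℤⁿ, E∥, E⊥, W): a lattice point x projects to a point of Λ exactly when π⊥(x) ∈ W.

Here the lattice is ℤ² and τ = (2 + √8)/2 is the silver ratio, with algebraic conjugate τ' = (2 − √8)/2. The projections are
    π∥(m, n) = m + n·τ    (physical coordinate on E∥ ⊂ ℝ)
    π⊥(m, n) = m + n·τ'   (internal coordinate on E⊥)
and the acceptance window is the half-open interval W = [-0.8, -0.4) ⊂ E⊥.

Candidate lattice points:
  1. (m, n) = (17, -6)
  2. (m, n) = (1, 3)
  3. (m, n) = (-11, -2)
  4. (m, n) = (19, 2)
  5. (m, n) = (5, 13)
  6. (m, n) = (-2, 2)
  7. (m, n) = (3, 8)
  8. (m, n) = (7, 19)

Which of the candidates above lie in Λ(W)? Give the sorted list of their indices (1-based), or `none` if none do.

none

Compute τ' = (2−√8)/2 = -0.41421, so π⊥(m,n) = m -0.41421·n.
candidate 1: (m,n)=(17,-6) → π∥ = 17-6·τ ≈ 2.51472, π⊥ = 17-6·τ' ≈ 19.48528 ∉ [-0.8, -0.4) ⇒ out
candidate 2: (m,n)=(1,3) → π∥ = 1+3·τ ≈ 8.24264, π⊥ = 1+3·τ' ≈ -0.24264 ∉ [-0.8, -0.4) ⇒ out
candidate 3: (m,n)=(-11,-2) → π∥ = -11-2·τ ≈ -15.82843, π⊥ = -11-2·τ' ≈ -10.17157 ∉ [-0.8, -0.4) ⇒ out
candidate 4: (m,n)=(19,2) → π∥ = 19+2·τ ≈ 23.82843, π⊥ = 19+2·τ' ≈ 18.17157 ∉ [-0.8, -0.4) ⇒ out
candidate 5: (m,n)=(5,13) → π∥ = 5+13·τ ≈ 36.38478, π⊥ = 5+13·τ' ≈ -0.38478 ∉ [-0.8, -0.4) ⇒ out
candidate 6: (m,n)=(-2,2) → π∥ = -2+2·τ ≈ 2.82843, π⊥ = -2+2·τ' ≈ -2.82843 ∉ [-0.8, -0.4) ⇒ out
candidate 7: (m,n)=(3,8) → π∥ = 3+8·τ ≈ 22.31371, π⊥ = 3+8·τ' ≈ -0.31371 ∉ [-0.8, -0.4) ⇒ out
candidate 8: (m,n)=(7,19) → π∥ = 7+19·τ ≈ 52.87006, π⊥ = 7+19·τ' ≈ -0.87006 ∉ [-0.8, -0.4) ⇒ out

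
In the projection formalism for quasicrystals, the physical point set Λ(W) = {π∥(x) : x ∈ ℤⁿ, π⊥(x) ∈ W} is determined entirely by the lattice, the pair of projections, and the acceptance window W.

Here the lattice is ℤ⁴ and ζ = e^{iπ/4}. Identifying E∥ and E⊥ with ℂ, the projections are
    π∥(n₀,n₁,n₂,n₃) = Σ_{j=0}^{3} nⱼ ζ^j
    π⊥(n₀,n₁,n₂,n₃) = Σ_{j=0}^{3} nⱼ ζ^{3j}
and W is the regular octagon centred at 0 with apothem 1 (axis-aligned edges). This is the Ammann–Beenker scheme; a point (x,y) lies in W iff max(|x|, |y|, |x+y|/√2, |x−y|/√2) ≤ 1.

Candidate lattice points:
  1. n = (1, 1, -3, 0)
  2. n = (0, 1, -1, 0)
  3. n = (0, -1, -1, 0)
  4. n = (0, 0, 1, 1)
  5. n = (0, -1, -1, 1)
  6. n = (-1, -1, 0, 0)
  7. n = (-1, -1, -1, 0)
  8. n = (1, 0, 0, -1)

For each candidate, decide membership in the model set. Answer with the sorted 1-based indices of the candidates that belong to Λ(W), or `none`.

π⊥(n) = n₀ + n₁ζ³ + n₂ζ⁶ + n₃ζ⁹ where ζ = e^{iπ/4}.
#1 (1, 1, -3, 0): internal (0.2929, 3.7071); octagon support 3.7071 vs apothem 1 → ∉ W
#2 (0, 1, -1, 0): internal (-0.7071, 1.7071); octagon support 1.7071 vs apothem 1 → ∉ W
#3 (0, -1, -1, 0): internal (0.7071, 0.2929); octagon support 0.7071 vs apothem 1 → ∈ W
#4 (0, 0, 1, 1): internal (0.7071, -0.2929); octagon support 0.7071 vs apothem 1 → ∈ W
#5 (0, -1, -1, 1): internal (1.4142, 1.0000); octagon support 1.7071 vs apothem 1 → ∉ W
#6 (-1, -1, 0, 0): internal (-0.2929, -0.7071); octagon support 0.7071 vs apothem 1 → ∈ W
#7 (-1, -1, -1, 0): internal (-0.2929, 0.2929); octagon support 0.4142 vs apothem 1 → ∈ W
#8 (1, 0, 0, -1): internal (0.2929, -0.7071); octagon support 0.7071 vs apothem 1 → ∈ W

3, 4, 6, 7, 8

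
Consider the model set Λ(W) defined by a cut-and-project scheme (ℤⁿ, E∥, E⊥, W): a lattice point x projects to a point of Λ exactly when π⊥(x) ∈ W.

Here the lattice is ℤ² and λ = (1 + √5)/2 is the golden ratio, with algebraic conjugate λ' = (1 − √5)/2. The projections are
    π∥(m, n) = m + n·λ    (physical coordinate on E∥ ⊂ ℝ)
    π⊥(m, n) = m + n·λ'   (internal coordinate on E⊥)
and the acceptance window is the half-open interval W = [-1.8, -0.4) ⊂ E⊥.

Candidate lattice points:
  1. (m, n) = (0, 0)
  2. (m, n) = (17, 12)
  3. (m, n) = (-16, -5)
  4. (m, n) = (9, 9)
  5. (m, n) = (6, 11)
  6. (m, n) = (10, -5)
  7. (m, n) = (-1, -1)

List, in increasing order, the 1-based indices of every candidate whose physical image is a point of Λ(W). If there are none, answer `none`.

λ' = (1−√5)/2 ≈ -0.6180.
candidate 1: (m,n)=(0,0) → π∥ = 0+0·λ ≈ 0.0000, π⊥ = 0+0·λ' ≈ 0.0000 ∉ [-1.8, -0.4) ⇒ out
candidate 2: (m,n)=(17,12) → π∥ = 17+12·λ ≈ 36.4164, π⊥ = 17+12·λ' ≈ 9.5836 ∉ [-1.8, -0.4) ⇒ out
candidate 3: (m,n)=(-16,-5) → π∥ = -16-5·λ ≈ -24.0902, π⊥ = -16-5·λ' ≈ -12.9098 ∉ [-1.8, -0.4) ⇒ out
candidate 4: (m,n)=(9,9) → π∥ = 9+9·λ ≈ 23.5623, π⊥ = 9+9·λ' ≈ 3.4377 ∉ [-1.8, -0.4) ⇒ out
candidate 5: (m,n)=(6,11) → π∥ = 6+11·λ ≈ 23.7984, π⊥ = 6+11·λ' ≈ -0.7984 ∈ [-1.8, -0.4) ⇒ IN Λ
candidate 6: (m,n)=(10,-5) → π∥ = 10-5·λ ≈ 1.9098, π⊥ = 10-5·λ' ≈ 13.0902 ∉ [-1.8, -0.4) ⇒ out
candidate 7: (m,n)=(-1,-1) → π∥ = -1-1·λ ≈ -2.6180, π⊥ = -1-1·λ' ≈ -0.3820 ∉ [-1.8, -0.4) ⇒ out

5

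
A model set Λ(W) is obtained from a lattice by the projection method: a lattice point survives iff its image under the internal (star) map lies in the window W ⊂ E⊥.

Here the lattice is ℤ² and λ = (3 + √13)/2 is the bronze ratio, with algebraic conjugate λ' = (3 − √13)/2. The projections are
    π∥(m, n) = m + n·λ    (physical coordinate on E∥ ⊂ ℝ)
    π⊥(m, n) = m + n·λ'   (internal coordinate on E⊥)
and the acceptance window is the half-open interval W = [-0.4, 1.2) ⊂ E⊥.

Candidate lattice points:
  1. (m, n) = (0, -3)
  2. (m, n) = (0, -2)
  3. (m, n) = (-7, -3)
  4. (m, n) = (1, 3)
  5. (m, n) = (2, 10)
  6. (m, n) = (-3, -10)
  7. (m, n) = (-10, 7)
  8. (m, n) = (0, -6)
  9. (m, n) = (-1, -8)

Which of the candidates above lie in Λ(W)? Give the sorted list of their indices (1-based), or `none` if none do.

Compute λ' = (3−√13)/2 = -0.30278, so π⊥(m,n) = m -0.30278·n.
candidate 1: (m,n)=(0,-3) → π∥ = 0-3·λ ≈ -9.90833, π⊥ = 0-3·λ' ≈ 0.90833 ∈ [-0.4, 1.2) ⇒ IN Λ
candidate 2: (m,n)=(0,-2) → π∥ = 0-2·λ ≈ -6.60555, π⊥ = 0-2·λ' ≈ 0.60555 ∈ [-0.4, 1.2) ⇒ IN Λ
candidate 3: (m,n)=(-7,-3) → π∥ = -7-3·λ ≈ -16.90833, π⊥ = -7-3·λ' ≈ -6.09167 ∉ [-0.4, 1.2) ⇒ out
candidate 4: (m,n)=(1,3) → π∥ = 1+3·λ ≈ 10.90833, π⊥ = 1+3·λ' ≈ 0.09167 ∈ [-0.4, 1.2) ⇒ IN Λ
candidate 5: (m,n)=(2,10) → π∥ = 2+10·λ ≈ 35.02776, π⊥ = 2+10·λ' ≈ -1.02776 ∉ [-0.4, 1.2) ⇒ out
candidate 6: (m,n)=(-3,-10) → π∥ = -3-10·λ ≈ -36.02776, π⊥ = -3-10·λ' ≈ 0.02776 ∈ [-0.4, 1.2) ⇒ IN Λ
candidate 7: (m,n)=(-10,7) → π∥ = -10+7·λ ≈ 13.11943, π⊥ = -10+7·λ' ≈ -12.11943 ∉ [-0.4, 1.2) ⇒ out
candidate 8: (m,n)=(0,-6) → π∥ = 0-6·λ ≈ -19.81665, π⊥ = 0-6·λ' ≈ 1.81665 ∉ [-0.4, 1.2) ⇒ out
candidate 9: (m,n)=(-1,-8) → π∥ = -1-8·λ ≈ -27.42221, π⊥ = -1-8·λ' ≈ 1.42221 ∉ [-0.4, 1.2) ⇒ out

1, 2, 4, 6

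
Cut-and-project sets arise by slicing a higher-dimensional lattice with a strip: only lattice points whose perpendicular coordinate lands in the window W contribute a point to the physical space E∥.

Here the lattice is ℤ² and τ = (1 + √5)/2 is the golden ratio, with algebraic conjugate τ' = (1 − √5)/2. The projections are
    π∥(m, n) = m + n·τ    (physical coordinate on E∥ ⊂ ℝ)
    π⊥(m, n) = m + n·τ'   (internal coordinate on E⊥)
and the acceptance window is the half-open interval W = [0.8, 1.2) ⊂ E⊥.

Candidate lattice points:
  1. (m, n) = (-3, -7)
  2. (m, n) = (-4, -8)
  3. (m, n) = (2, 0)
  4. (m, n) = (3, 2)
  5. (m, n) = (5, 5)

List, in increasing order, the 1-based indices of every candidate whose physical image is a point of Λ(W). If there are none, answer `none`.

τ' = (1−√5)/2 ≈ -0.6180.
candidate 1: (m,n)=(-3,-7) → π∥ = -3-7·τ ≈ -14.3262, π⊥ = -3-7·τ' ≈ 1.3262 ∉ [0.8, 1.2) ⇒ out
candidate 2: (m,n)=(-4,-8) → π∥ = -4-8·τ ≈ -16.9443, π⊥ = -4-8·τ' ≈ 0.9443 ∈ [0.8, 1.2) ⇒ IN Λ
candidate 3: (m,n)=(2,0) → π∥ = 2+0·τ ≈ 2.0000, π⊥ = 2+0·τ' ≈ 2.0000 ∉ [0.8, 1.2) ⇒ out
candidate 4: (m,n)=(3,2) → π∥ = 3+2·τ ≈ 6.2361, π⊥ = 3+2·τ' ≈ 1.7639 ∉ [0.8, 1.2) ⇒ out
candidate 5: (m,n)=(5,5) → π∥ = 5+5·τ ≈ 13.0902, π⊥ = 5+5·τ' ≈ 1.9098 ∉ [0.8, 1.2) ⇒ out

2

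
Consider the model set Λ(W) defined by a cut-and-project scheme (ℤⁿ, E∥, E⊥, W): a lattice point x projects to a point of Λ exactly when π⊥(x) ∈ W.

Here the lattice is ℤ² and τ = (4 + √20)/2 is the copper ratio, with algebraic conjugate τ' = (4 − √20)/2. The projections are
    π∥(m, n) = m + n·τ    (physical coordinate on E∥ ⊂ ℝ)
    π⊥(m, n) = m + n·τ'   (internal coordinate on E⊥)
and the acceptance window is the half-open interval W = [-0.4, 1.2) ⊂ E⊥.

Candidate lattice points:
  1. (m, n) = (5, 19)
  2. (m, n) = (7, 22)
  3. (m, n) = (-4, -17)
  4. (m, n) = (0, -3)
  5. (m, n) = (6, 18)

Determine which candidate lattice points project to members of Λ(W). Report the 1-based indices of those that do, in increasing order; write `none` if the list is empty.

1, 3, 4

Numerically τ ≈ 4.23607 and τ' = −1/τ ≈ -0.23607.
[1] lift (5,19): star map gives 0.51471; window check -0.4 ≤ 0.51471 < 1.2 is true → IN Λ
[2] lift (7,22): star map gives 1.80650; window check -0.4 ≤ 1.80650 < 1.2 is false → out
[3] lift (-4,-17): star map gives 0.01316; window check -0.4 ≤ 0.01316 < 1.2 is true → IN Λ
[4] lift (0,-3): star map gives 0.70820; window check -0.4 ≤ 0.70820 < 1.2 is true → IN Λ
[5] lift (6,18): star map gives 1.75078; window check -0.4 ≤ 1.75078 < 1.2 is false → out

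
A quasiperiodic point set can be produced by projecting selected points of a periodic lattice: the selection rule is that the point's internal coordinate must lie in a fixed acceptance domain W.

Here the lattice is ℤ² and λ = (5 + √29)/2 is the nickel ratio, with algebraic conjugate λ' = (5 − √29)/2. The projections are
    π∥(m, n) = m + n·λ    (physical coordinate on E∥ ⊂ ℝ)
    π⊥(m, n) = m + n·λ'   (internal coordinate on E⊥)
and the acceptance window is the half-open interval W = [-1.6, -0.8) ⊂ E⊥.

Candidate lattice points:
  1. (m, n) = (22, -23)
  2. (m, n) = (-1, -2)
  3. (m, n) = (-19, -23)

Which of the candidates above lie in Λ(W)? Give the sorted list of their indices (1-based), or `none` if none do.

none

Numerically λ ≈ 5.1926 and λ' = −1/λ ≈ -0.1926.
[1] lift (22,-23): star map gives 26.4294; window check -1.6 ≤ 26.4294 < -0.8 is false → out
[2] lift (-1,-2): star map gives -0.6148; window check -1.6 ≤ -0.6148 < -0.8 is false → out
[3] lift (-19,-23): star map gives -14.5706; window check -1.6 ≤ -14.5706 < -0.8 is false → out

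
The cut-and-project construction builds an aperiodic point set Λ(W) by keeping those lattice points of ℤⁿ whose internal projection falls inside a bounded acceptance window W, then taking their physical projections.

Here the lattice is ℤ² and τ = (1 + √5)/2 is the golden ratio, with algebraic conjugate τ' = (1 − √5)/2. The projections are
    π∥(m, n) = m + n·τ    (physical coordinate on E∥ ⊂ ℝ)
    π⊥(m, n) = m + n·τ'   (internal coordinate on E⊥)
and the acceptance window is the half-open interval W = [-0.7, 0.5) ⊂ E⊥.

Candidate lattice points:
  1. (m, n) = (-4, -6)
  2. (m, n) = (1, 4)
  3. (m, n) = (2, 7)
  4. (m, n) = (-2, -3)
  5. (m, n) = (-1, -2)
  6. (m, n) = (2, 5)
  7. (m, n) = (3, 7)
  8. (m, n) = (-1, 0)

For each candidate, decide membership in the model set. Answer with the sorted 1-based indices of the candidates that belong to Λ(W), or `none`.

1, 4, 5

τ' = (1−√5)/2 ≈ -0.618034.
[1] lift (-4,-6): star map gives -0.291796; window check -0.7 ≤ -0.291796 < 0.5 is true → IN Λ
[2] lift (1,4): star map gives -1.472136; window check -0.7 ≤ -1.472136 < 0.5 is false → out
[3] lift (2,7): star map gives -2.326238; window check -0.7 ≤ -2.326238 < 0.5 is false → out
[4] lift (-2,-3): star map gives -0.145898; window check -0.7 ≤ -0.145898 < 0.5 is true → IN Λ
[5] lift (-1,-2): star map gives 0.236068; window check -0.7 ≤ 0.236068 < 0.5 is true → IN Λ
[6] lift (2,5): star map gives -1.090170; window check -0.7 ≤ -1.090170 < 0.5 is false → out
[7] lift (3,7): star map gives -1.326238; window check -0.7 ≤ -1.326238 < 0.5 is false → out
[8] lift (-1,0): star map gives -1.000000; window check -0.7 ≤ -1.000000 < 0.5 is false → out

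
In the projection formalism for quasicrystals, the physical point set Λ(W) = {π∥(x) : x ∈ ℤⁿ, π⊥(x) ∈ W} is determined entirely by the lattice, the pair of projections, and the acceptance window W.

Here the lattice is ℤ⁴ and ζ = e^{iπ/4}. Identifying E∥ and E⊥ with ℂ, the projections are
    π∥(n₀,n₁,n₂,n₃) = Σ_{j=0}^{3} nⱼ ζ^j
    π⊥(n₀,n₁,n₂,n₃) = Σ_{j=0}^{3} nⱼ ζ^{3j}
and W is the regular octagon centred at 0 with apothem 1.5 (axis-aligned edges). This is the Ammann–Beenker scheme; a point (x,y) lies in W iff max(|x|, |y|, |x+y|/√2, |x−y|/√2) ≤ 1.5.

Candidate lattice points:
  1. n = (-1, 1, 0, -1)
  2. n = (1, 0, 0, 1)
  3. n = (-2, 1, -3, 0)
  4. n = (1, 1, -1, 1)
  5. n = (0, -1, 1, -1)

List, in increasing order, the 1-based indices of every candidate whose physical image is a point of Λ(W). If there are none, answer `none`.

none

With ζ = e^{iπ/4} the internal vectors are ζ^0,ζ^3,ζ^6,ζ^9.
candidate 1: n = (-1, 1, 0, -1) → π⊥ ≈ (-2.41421, +0.00000); max(|x|,|y|,|x±y|/√2) = 2.41421 > 1.5 ⇒ ∉ W
candidate 2: n = (1, 0, 0, 1) → π⊥ ≈ (+1.70711, +0.70711); max(|x|,|y|,|x±y|/√2) = 1.70711 > 1.5 ⇒ ∉ W
candidate 3: n = (-2, 1, -3, 0) → π⊥ ≈ (-2.70711, +3.70711); max(|x|,|y|,|x±y|/√2) = 4.53553 > 1.5 ⇒ ∉ W
candidate 4: n = (1, 1, -1, 1) → π⊥ ≈ (+1.00000, +2.41421); max(|x|,|y|,|x±y|/√2) = 2.41421 > 1.5 ⇒ ∉ W
candidate 5: n = (0, -1, 1, -1) → π⊥ ≈ (+0.00000, -2.41421); max(|x|,|y|,|x±y|/√2) = 2.41421 > 1.5 ⇒ ∉ W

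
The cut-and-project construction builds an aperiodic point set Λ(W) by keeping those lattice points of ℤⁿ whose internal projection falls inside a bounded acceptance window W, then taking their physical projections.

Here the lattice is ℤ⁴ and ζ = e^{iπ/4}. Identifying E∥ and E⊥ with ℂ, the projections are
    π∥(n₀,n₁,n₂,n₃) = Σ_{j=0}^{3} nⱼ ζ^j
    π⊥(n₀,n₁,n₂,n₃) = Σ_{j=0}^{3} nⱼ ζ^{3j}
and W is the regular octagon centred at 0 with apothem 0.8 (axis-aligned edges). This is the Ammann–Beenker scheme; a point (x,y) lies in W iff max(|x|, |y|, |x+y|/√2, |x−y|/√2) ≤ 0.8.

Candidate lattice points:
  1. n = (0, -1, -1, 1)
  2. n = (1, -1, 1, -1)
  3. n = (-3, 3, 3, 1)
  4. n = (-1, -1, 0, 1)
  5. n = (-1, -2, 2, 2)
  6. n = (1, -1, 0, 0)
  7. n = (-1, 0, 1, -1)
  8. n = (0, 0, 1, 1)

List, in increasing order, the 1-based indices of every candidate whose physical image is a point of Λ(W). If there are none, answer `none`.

π⊥(n) = n₀ + n₁ζ³ + n₂ζ⁶ + n₃ζ⁹ where ζ = e^{iπ/4}.
#1 (0, -1, -1, 1): internal (1.414214, 1.000000); octagon support 1.707107 vs apothem 0.8 → ∉ W
#2 (1, -1, 1, -1): internal (1.000000, -2.414214); octagon support 2.414214 vs apothem 0.8 → ∉ W
#3 (-3, 3, 3, 1): internal (-4.414214, -0.171573); octagon support 4.414214 vs apothem 0.8 → ∉ W
#4 (-1, -1, 0, 1): internal (0.414214, 0.000000); octagon support 0.414214 vs apothem 0.8 → ∈ W
#5 (-1, -2, 2, 2): internal (1.828427, -2.000000); octagon support 2.707107 vs apothem 0.8 → ∉ W
#6 (1, -1, 0, 0): internal (1.707107, -0.707107); octagon support 1.707107 vs apothem 0.8 → ∉ W
#7 (-1, 0, 1, -1): internal (-1.707107, -1.707107); octagon support 2.414214 vs apothem 0.8 → ∉ W
#8 (0, 0, 1, 1): internal (0.707107, -0.292893); octagon support 0.707107 vs apothem 0.8 → ∈ W

4, 8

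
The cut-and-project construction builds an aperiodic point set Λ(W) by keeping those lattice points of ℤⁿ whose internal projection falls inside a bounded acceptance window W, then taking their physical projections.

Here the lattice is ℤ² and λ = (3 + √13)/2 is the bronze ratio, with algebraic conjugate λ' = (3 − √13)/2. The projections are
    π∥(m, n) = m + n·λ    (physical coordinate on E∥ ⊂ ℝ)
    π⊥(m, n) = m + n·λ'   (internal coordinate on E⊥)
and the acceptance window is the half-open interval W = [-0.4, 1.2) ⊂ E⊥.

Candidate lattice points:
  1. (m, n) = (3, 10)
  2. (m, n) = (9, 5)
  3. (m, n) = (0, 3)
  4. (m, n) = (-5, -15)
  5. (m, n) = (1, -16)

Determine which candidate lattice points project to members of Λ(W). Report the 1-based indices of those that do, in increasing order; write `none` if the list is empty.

λ' = (3−√13)/2 ≈ -0.3028.
#1 (3,10): internal coord 3 + (10)·λ' = -0.0278; -0.0278 ∈ [-0.4, 1.2) → IN Λ
#2 (9,5): internal coord 9 + (5)·λ' = +7.4861; +7.4861 ∉ [-0.4, 1.2) → out
#3 (0,3): internal coord 0 + (3)·λ' = -0.9083; -0.9083 ∉ [-0.4, 1.2) → out
#4 (-5,-15): internal coord -5 + (-15)·λ' = -0.4584; -0.4584 ∉ [-0.4, 1.2) → out
#5 (1,-16): internal coord 1 + (-16)·λ' = +5.8444; +5.8444 ∉ [-0.4, 1.2) → out

1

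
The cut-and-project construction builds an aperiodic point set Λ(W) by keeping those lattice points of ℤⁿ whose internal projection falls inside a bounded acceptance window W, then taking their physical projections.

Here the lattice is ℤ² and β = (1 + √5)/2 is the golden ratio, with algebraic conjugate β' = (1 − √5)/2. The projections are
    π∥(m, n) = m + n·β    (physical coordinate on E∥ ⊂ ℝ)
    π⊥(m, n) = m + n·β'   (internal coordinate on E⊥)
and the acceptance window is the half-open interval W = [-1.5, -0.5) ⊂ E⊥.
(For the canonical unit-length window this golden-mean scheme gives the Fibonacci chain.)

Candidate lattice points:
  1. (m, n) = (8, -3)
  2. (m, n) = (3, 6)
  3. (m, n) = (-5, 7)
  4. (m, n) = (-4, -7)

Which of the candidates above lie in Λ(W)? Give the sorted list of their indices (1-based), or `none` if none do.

2

β' = (1−√5)/2 ≈ -0.618034.
#1 (8,-3): internal coord 8 + (-3)·β' = +9.854102; +9.854102 ∉ [-1.5, -0.5) → out
#2 (3,6): internal coord 3 + (6)·β' = -0.708204; -0.708204 ∈ [-1.5, -0.5) → IN Λ
#3 (-5,7): internal coord -5 + (7)·β' = -9.326238; -9.326238 ∉ [-1.5, -0.5) → out
#4 (-4,-7): internal coord -4 + (-7)·β' = +0.326238; +0.326238 ∉ [-1.5, -0.5) → out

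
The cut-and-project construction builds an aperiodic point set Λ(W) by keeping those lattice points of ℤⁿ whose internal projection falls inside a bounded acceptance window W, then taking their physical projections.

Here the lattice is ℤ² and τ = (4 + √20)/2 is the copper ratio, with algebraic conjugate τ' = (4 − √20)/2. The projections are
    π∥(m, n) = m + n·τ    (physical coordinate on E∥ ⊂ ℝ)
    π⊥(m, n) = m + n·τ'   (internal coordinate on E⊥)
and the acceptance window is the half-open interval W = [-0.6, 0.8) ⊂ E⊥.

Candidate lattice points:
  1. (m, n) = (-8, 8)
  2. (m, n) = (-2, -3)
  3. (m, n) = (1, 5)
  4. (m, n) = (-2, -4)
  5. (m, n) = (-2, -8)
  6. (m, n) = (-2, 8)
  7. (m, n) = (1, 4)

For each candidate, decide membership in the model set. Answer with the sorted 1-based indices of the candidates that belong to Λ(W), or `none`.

3, 5, 7

Compute τ' = (4−√20)/2 = -0.23607, so π⊥(m,n) = m -0.23607·n.
#1 (-8,8): internal coord -8 + (8)·τ' = -9.88854; -9.88854 ∉ [-0.6, 0.8) → out
#2 (-2,-3): internal coord -2 + (-3)·τ' = -1.29180; -1.29180 ∉ [-0.6, 0.8) → out
#3 (1,5): internal coord 1 + (5)·τ' = -0.18034; -0.18034 ∈ [-0.6, 0.8) → IN Λ
#4 (-2,-4): internal coord -2 + (-4)·τ' = -1.05573; -1.05573 ∉ [-0.6, 0.8) → out
#5 (-2,-8): internal coord -2 + (-8)·τ' = -0.11146; -0.11146 ∈ [-0.6, 0.8) → IN Λ
#6 (-2,8): internal coord -2 + (8)·τ' = -3.88854; -3.88854 ∉ [-0.6, 0.8) → out
#7 (1,4): internal coord 1 + (4)·τ' = +0.05573; +0.05573 ∈ [-0.6, 0.8) → IN Λ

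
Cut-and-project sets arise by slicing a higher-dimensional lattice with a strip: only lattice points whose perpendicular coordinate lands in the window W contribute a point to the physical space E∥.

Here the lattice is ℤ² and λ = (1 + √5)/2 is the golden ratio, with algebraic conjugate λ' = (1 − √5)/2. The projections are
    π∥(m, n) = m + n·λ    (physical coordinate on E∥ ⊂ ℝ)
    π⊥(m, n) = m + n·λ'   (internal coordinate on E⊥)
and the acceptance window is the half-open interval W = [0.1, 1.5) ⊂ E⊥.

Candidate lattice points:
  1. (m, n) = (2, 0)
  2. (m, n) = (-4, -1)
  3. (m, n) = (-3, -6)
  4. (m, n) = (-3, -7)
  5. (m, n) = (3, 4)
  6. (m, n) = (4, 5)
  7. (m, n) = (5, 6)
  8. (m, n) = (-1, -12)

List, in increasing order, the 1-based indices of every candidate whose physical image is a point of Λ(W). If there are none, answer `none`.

Numerically λ ≈ 1.618034 and λ' = −1/λ ≈ -0.618034.
#1 (2,0): internal coord 2 + (0)·λ' = +2.000000; +2.000000 ∉ [0.1, 1.5) → out
#2 (-4,-1): internal coord -4 + (-1)·λ' = -3.381966; -3.381966 ∉ [0.1, 1.5) → out
#3 (-3,-6): internal coord -3 + (-6)·λ' = +0.708204; +0.708204 ∈ [0.1, 1.5) → IN Λ
#4 (-3,-7): internal coord -3 + (-7)·λ' = +1.326238; +1.326238 ∈ [0.1, 1.5) → IN Λ
#5 (3,4): internal coord 3 + (4)·λ' = +0.527864; +0.527864 ∈ [0.1, 1.5) → IN Λ
#6 (4,5): internal coord 4 + (5)·λ' = +0.909830; +0.909830 ∈ [0.1, 1.5) → IN Λ
#7 (5,6): internal coord 5 + (6)·λ' = +1.291796; +1.291796 ∈ [0.1, 1.5) → IN Λ
#8 (-1,-12): internal coord -1 + (-12)·λ' = +6.416408; +6.416408 ∉ [0.1, 1.5) → out

3, 4, 5, 6, 7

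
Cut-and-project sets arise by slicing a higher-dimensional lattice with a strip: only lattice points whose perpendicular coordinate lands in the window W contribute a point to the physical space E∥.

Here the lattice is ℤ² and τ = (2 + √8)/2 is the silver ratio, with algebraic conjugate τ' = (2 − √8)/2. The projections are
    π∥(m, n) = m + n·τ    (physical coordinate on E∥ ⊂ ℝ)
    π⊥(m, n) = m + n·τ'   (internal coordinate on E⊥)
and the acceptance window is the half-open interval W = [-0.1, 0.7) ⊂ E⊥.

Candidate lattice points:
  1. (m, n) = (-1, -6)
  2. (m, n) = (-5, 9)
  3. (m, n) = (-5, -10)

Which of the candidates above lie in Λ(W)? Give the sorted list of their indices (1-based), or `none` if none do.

Compute τ' = (2−√8)/2 = -0.414214, so π⊥(m,n) = m -0.414214·n.
candidate 1: (m,n)=(-1,-6) → π∥ = -1-6·τ ≈ -15.485281, π⊥ = -1-6·τ' ≈ 1.485281 ∉ [-0.1, 0.7) ⇒ out
candidate 2: (m,n)=(-5,9) → π∥ = -5+9·τ ≈ 16.727922, π⊥ = -5+9·τ' ≈ -8.727922 ∉ [-0.1, 0.7) ⇒ out
candidate 3: (m,n)=(-5,-10) → π∥ = -5-10·τ ≈ -29.142136, π⊥ = -5-10·τ' ≈ -0.857864 ∉ [-0.1, 0.7) ⇒ out

none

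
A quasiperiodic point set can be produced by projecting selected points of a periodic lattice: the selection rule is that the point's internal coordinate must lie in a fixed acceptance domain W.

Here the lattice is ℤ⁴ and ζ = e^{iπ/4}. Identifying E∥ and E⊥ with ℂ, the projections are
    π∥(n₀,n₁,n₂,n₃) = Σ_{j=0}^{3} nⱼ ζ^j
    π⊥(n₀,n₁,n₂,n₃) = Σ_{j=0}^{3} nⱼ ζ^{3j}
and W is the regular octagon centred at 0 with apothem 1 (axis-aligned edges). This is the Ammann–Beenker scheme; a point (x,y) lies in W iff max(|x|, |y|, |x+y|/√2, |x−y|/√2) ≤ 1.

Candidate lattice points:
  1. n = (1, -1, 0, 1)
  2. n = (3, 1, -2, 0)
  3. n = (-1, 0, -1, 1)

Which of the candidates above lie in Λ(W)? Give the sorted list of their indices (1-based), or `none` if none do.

none

π⊥(n) = n₀ + n₁ζ³ + n₂ζ⁶ + n₃ζ⁹ where ζ = e^{iπ/4}.
#1 (1, -1, 0, 1): internal (2.4142, 0.0000); octagon support 2.4142 vs apothem 1 → ∉ W
#2 (3, 1, -2, 0): internal (2.2929, 2.7071); octagon support 3.5355 vs apothem 1 → ∉ W
#3 (-1, 0, -1, 1): internal (-0.2929, 1.7071); octagon support 1.7071 vs apothem 1 → ∉ W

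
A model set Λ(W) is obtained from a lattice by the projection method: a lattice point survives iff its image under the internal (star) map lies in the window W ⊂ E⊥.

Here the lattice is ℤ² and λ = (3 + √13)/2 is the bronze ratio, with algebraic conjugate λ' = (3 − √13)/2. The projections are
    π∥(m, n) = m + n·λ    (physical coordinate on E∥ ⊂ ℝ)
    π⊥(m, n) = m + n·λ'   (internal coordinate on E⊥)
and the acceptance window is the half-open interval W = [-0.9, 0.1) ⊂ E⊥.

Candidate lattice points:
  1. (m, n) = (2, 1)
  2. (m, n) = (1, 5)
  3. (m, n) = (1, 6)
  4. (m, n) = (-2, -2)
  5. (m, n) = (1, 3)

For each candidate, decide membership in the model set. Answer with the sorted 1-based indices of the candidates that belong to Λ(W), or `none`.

Numerically λ ≈ 3.30278 and λ' = −1/λ ≈ -0.30278.
#1 (2,1): internal coord 2 + (1)·λ' = +1.69722; +1.69722 ∉ [-0.9, 0.1) → out
#2 (1,5): internal coord 1 + (5)·λ' = -0.51388; -0.51388 ∈ [-0.9, 0.1) → IN Λ
#3 (1,6): internal coord 1 + (6)·λ' = -0.81665; -0.81665 ∈ [-0.9, 0.1) → IN Λ
#4 (-2,-2): internal coord -2 + (-2)·λ' = -1.39445; -1.39445 ∉ [-0.9, 0.1) → out
#5 (1,3): internal coord 1 + (3)·λ' = +0.09167; +0.09167 ∈ [-0.9, 0.1) → IN Λ

2, 3, 5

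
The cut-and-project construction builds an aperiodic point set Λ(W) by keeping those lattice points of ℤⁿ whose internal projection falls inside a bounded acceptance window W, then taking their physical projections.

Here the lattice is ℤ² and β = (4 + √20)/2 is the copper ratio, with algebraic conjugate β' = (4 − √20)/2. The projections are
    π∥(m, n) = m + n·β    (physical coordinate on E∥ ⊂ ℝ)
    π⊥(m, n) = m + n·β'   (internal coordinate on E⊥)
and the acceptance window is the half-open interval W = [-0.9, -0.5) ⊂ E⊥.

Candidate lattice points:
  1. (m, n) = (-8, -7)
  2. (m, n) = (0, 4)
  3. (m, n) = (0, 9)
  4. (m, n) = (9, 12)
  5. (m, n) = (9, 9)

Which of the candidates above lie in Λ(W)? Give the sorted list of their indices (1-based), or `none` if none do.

β' = (4−√20)/2 ≈ -0.23607.
candidate 1: (m,n)=(-8,-7) → π∥ = -8-7·β ≈ -37.65248, π⊥ = -8-7·β' ≈ -6.34752 ∉ [-0.9, -0.5) ⇒ out
candidate 2: (m,n)=(0,4) → π∥ = 0+4·β ≈ 16.94427, π⊥ = 0+4·β' ≈ -0.94427 ∉ [-0.9, -0.5) ⇒ out
candidate 3: (m,n)=(0,9) → π∥ = 0+9·β ≈ 38.12461, π⊥ = 0+9·β' ≈ -2.12461 ∉ [-0.9, -0.5) ⇒ out
candidate 4: (m,n)=(9,12) → π∥ = 9+12·β ≈ 59.83282, π⊥ = 9+12·β' ≈ 6.16718 ∉ [-0.9, -0.5) ⇒ out
candidate 5: (m,n)=(9,9) → π∥ = 9+9·β ≈ 47.12461, π⊥ = 9+9·β' ≈ 6.87539 ∉ [-0.9, -0.5) ⇒ out

none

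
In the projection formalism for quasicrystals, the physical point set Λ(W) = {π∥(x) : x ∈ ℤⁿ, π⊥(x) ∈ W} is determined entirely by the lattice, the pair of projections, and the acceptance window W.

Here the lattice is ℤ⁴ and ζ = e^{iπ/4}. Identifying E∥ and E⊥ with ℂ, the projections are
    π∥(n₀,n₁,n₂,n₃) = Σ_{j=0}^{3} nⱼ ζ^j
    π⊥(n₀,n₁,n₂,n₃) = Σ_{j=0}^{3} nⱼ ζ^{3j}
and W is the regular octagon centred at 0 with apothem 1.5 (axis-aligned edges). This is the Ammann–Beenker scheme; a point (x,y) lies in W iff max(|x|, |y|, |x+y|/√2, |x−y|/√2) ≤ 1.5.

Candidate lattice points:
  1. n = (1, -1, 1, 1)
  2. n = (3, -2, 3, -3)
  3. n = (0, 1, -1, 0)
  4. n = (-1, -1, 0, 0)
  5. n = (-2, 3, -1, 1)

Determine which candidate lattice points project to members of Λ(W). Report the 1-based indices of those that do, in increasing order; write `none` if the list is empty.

4

Internal map: ζ^{3j} for j=0..3 gives (1,0), (−√2/2,√2/2), (0,−1), (√2/2,√2/2).
#1 (1, -1, 1, 1): internal (2.4142, -1.0000); octagon support 2.4142 vs apothem 1.5 → ∉ W
#2 (3, -2, 3, -3): internal (2.2929, -6.5355); octagon support 6.5355 vs apothem 1.5 → ∉ W
#3 (0, 1, -1, 0): internal (-0.7071, 1.7071); octagon support 1.7071 vs apothem 1.5 → ∉ W
#4 (-1, -1, 0, 0): internal (-0.2929, -0.7071); octagon support 0.7071 vs apothem 1.5 → ∈ W
#5 (-2, 3, -1, 1): internal (-3.4142, 3.8284); octagon support 5.1213 vs apothem 1.5 → ∉ W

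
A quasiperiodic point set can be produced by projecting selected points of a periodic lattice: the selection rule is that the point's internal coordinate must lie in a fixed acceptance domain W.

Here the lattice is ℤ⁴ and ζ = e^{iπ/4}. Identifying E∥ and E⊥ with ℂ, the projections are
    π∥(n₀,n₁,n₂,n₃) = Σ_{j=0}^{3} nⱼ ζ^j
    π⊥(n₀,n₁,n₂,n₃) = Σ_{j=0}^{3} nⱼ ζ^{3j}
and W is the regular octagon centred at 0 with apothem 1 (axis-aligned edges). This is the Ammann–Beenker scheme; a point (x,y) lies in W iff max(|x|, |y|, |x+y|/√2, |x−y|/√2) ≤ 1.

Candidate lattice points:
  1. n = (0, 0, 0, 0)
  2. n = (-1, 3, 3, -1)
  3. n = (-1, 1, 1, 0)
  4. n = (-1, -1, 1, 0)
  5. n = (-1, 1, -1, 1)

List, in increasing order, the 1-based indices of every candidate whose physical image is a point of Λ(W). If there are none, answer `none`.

Internal map: ζ^{3j} for j=0..3 gives (1,0), (−√2/2,√2/2), (0,−1), (√2/2,√2/2).
#1 (0, 0, 0, 0): internal (0.000000, 0.000000); octagon support 0.000000 vs apothem 1 → ∈ W
#2 (-1, 3, 3, -1): internal (-3.828427, -1.585786); octagon support 3.828427 vs apothem 1 → ∉ W
#3 (-1, 1, 1, 0): internal (-1.707107, -0.292893); octagon support 1.707107 vs apothem 1 → ∉ W
#4 (-1, -1, 1, 0): internal (-0.292893, -1.707107); octagon support 1.707107 vs apothem 1 → ∉ W
#5 (-1, 1, -1, 1): internal (-1.000000, 2.414214); octagon support 2.414214 vs apothem 1 → ∉ W

1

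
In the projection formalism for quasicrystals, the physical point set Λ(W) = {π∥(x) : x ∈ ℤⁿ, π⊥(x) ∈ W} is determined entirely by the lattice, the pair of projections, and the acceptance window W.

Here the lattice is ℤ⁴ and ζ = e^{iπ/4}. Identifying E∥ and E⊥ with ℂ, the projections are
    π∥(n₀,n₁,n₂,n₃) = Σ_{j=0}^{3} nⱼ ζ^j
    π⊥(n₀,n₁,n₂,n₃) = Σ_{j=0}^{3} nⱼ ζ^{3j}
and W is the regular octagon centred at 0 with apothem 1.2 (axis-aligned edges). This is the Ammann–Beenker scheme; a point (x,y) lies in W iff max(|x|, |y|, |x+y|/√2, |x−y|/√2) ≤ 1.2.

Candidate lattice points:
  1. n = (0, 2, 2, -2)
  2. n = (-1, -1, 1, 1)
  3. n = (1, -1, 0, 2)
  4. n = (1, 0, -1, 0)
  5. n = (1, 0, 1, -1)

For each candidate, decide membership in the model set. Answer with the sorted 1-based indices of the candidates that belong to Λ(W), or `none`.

π⊥(n) = n₀ + n₁ζ³ + n₂ζ⁶ + n₃ζ⁹ where ζ = e^{iπ/4}.
#1 (0, 2, 2, -2): internal (-2.82843, -2.00000); octagon support 3.41421 vs apothem 1.2 → ∉ W
#2 (-1, -1, 1, 1): internal (0.41421, -1.00000); octagon support 1.00000 vs apothem 1.2 → ∈ W
#3 (1, -1, 0, 2): internal (3.12132, 0.70711); octagon support 3.12132 vs apothem 1.2 → ∉ W
#4 (1, 0, -1, 0): internal (1.00000, 1.00000); octagon support 1.41421 vs apothem 1.2 → ∉ W
#5 (1, 0, 1, -1): internal (0.29289, -1.70711); octagon support 1.70711 vs apothem 1.2 → ∉ W

2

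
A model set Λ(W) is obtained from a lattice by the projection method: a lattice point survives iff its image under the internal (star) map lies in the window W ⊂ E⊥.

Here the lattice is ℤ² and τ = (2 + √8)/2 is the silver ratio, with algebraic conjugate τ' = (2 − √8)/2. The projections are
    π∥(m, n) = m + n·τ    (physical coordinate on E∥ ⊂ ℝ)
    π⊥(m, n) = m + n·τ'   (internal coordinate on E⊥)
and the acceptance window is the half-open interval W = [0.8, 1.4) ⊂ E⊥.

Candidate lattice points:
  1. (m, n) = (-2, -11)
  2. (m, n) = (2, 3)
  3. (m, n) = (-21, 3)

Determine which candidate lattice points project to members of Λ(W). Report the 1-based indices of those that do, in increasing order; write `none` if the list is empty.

Numerically τ ≈ 2.414214 and τ' = −1/τ ≈ -0.414214.
#1 (-2,-11): internal coord -2 + (-11)·τ' = +2.556349; +2.556349 ∉ [0.8, 1.4) → out
#2 (2,3): internal coord 2 + (3)·τ' = +0.757359; +0.757359 ∉ [0.8, 1.4) → out
#3 (-21,3): internal coord -21 + (3)·τ' = -22.242641; -22.242641 ∉ [0.8, 1.4) → out

none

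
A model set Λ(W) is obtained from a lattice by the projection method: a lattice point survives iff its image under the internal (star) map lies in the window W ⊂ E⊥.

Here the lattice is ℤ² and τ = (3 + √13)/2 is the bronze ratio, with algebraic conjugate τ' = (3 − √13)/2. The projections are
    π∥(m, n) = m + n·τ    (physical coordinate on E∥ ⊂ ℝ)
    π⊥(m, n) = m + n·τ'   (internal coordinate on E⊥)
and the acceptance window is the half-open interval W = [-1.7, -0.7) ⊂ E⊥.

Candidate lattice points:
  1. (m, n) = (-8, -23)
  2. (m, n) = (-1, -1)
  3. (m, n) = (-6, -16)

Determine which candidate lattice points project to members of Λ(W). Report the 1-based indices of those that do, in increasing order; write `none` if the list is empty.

1, 3

τ' = (3−√13)/2 ≈ -0.302776.
[1] lift (-8,-23): star map gives -1.036160; window check -1.7 ≤ -1.036160 < -0.7 is true → IN Λ
[2] lift (-1,-1): star map gives -0.697224; window check -1.7 ≤ -0.697224 < -0.7 is false → out
[3] lift (-6,-16): star map gives -1.155590; window check -1.7 ≤ -1.155590 < -0.7 is true → IN Λ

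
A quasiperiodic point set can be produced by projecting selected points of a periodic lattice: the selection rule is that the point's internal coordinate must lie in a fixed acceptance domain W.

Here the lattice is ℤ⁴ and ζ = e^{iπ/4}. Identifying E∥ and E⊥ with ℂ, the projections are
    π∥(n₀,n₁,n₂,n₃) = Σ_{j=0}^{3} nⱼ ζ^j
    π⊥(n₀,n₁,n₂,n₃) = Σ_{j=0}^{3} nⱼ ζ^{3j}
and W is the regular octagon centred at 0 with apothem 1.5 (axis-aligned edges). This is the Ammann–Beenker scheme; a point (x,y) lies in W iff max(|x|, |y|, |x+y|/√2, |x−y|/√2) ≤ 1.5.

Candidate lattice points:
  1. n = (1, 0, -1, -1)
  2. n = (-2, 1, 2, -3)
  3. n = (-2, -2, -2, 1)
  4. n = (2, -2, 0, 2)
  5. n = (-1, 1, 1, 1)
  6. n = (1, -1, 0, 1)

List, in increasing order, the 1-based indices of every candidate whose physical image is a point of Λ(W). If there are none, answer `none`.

1, 3, 5

Internal map: ζ^{3j} for j=0..3 gives (1,0), (−√2/2,√2/2), (0,−1), (√2/2,√2/2).
#1 (1, 0, -1, -1): internal (0.29289, 0.29289); octagon support 0.41421 vs apothem 1.5 → ∈ W
#2 (-2, 1, 2, -3): internal (-4.82843, -3.41421); octagon support 5.82843 vs apothem 1.5 → ∉ W
#3 (-2, -2, -2, 1): internal (0.12132, 1.29289); octagon support 1.29289 vs apothem 1.5 → ∈ W
#4 (2, -2, 0, 2): internal (4.82843, 0.00000); octagon support 4.82843 vs apothem 1.5 → ∉ W
#5 (-1, 1, 1, 1): internal (-1.00000, 0.41421); octagon support 1.00000 vs apothem 1.5 → ∈ W
#6 (1, -1, 0, 1): internal (2.41421, 0.00000); octagon support 2.41421 vs apothem 1.5 → ∉ W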